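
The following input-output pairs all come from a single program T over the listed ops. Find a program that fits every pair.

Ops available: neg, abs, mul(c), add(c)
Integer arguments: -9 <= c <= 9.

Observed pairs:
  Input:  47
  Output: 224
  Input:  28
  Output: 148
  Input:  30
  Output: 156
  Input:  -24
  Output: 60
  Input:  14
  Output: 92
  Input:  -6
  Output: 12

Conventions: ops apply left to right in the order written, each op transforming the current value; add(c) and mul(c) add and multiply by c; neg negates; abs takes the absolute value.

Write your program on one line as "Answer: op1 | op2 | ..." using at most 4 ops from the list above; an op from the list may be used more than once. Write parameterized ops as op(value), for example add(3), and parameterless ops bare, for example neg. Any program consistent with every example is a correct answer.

add(9) | abs | mul(4)

Check, running the answer program on each example:
  47 -> 56 -> 56 -> 224
  28 -> 37 -> 37 -> 148
  30 -> 39 -> 39 -> 156
  -24 -> -15 -> 15 -> 60
  14 -> 23 -> 23 -> 92
  -6 -> 3 -> 3 -> 12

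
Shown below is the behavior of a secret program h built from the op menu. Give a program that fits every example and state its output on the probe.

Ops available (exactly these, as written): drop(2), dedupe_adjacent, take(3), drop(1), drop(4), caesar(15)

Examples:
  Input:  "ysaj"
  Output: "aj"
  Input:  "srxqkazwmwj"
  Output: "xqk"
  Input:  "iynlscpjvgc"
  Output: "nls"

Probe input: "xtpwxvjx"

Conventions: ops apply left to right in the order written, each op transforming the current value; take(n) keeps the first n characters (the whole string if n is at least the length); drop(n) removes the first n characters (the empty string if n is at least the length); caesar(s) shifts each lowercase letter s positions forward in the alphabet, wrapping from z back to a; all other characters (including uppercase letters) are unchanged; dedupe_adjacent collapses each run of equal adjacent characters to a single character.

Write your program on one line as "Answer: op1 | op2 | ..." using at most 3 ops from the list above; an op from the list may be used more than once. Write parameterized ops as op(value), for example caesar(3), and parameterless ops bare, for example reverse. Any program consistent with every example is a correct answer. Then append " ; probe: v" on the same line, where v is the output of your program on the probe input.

drop(2) | take(3) ; probe: "pwx"

Check, running the answer program on each example:
  "ysaj" -> "aj" -> "aj"
  "srxqkazwmwj" -> "xqkazwmwj" -> "xqk"
  "iynlscpjvgc" -> "nlscpjvgc" -> "nls"
  probe: "xtpwxvjx" -> "pwxvjx" -> "pwx"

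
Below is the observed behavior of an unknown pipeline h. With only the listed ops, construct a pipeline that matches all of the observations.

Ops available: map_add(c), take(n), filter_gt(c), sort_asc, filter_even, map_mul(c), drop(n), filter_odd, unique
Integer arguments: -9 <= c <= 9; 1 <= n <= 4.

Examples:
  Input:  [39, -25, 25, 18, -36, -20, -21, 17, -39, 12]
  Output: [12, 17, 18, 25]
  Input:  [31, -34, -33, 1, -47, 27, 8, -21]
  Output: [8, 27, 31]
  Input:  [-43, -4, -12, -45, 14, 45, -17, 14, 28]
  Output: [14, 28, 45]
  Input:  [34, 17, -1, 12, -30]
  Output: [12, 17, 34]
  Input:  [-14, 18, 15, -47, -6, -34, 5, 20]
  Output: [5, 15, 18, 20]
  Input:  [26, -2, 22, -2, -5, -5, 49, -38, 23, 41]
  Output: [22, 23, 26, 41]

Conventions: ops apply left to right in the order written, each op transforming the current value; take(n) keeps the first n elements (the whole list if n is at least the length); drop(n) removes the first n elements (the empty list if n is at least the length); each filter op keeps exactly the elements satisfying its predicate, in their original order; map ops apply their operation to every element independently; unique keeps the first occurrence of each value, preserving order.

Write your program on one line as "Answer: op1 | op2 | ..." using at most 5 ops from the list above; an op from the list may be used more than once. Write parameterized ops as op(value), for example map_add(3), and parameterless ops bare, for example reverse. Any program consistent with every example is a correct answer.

sort_asc | unique | filter_gt(1) | take(4)

Check, running the answer program on each example:
  [39, -25, 25, 18, -36, -20, -21, 17, -39, 12] -> [-39, -36, -25, -21, -20, 12, 17, 18, 25, 39] -> [-39, -36, -25, -21, -20, 12, 17, 18, 25, 39] -> [12, 17, 18, 25, 39] -> [12, 17, 18, 25]
  [31, -34, -33, 1, -47, 27, 8, -21] -> [-47, -34, -33, -21, 1, 8, 27, 31] -> [-47, -34, -33, -21, 1, 8, 27, 31] -> [8, 27, 31] -> [8, 27, 31]
  [-43, -4, -12, -45, 14, 45, -17, 14, 28] -> [-45, -43, -17, -12, -4, 14, 14, 28, 45] -> [-45, -43, -17, -12, -4, 14, 28, 45] -> [14, 28, 45] -> [14, 28, 45]
  [34, 17, -1, 12, -30] -> [-30, -1, 12, 17, 34] -> [-30, -1, 12, 17, 34] -> [12, 17, 34] -> [12, 17, 34]
  [-14, 18, 15, -47, -6, -34, 5, 20] -> [-47, -34, -14, -6, 5, 15, 18, 20] -> [-47, -34, -14, -6, 5, 15, 18, 20] -> [5, 15, 18, 20] -> [5, 15, 18, 20]
  [26, -2, 22, -2, -5, -5, 49, -38, 23, 41] -> [-38, -5, -5, -2, -2, 22, 23, 26, 41, 49] -> [-38, -5, -2, 22, 23, 26, 41, 49] -> [22, 23, 26, 41, 49] -> [22, 23, 26, 41]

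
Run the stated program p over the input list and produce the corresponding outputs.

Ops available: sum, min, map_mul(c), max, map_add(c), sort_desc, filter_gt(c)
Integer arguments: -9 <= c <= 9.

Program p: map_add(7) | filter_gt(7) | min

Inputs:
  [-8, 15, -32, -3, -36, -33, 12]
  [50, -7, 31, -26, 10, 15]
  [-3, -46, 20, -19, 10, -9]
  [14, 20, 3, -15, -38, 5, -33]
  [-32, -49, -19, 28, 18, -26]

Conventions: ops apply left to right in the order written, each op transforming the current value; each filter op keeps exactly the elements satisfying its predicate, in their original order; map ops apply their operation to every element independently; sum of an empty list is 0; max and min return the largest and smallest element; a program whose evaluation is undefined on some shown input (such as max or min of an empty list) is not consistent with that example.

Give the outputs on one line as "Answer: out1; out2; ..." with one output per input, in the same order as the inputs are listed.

Execution, op by op:
  [-8, 15, -32, -3, -36, -33, 12] -> [-1, 22, -25, 4, -29, -26, 19] -> [22, 19] -> 19
  [50, -7, 31, -26, 10, 15] -> [57, 0, 38, -19, 17, 22] -> [57, 38, 17, 22] -> 17
  [-3, -46, 20, -19, 10, -9] -> [4, -39, 27, -12, 17, -2] -> [27, 17] -> 17
  [14, 20, 3, -15, -38, 5, -33] -> [21, 27, 10, -8, -31, 12, -26] -> [21, 27, 10, 12] -> 10
  [-32, -49, -19, 28, 18, -26] -> [-25, -42, -12, 35, 25, -19] -> [35, 25] -> 25

19; 17; 17; 10; 25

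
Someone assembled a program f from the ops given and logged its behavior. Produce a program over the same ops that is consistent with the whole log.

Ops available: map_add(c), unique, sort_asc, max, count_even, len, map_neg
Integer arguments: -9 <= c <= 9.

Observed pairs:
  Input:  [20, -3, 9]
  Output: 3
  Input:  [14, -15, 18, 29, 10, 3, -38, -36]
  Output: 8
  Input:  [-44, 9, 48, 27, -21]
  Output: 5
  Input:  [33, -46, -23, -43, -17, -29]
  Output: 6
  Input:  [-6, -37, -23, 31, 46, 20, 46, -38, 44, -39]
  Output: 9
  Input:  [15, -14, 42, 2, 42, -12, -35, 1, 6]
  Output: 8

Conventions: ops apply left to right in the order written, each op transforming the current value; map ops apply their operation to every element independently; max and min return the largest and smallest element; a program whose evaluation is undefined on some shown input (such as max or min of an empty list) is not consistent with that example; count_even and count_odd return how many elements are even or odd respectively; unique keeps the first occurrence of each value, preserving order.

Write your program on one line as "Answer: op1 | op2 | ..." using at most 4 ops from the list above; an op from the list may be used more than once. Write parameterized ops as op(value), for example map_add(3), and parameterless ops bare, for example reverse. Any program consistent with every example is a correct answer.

map_neg | unique | sort_asc | len

Check, running the answer program on each example:
  [20, -3, 9] -> [-20, 3, -9] -> [-20, 3, -9] -> [-20, -9, 3] -> 3
  [14, -15, 18, 29, 10, 3, -38, -36] -> [-14, 15, -18, -29, -10, -3, 38, 36] -> [-14, 15, -18, -29, -10, -3, 38, 36] -> [-29, -18, -14, -10, -3, 15, 36, 38] -> 8
  [-44, 9, 48, 27, -21] -> [44, -9, -48, -27, 21] -> [44, -9, -48, -27, 21] -> [-48, -27, -9, 21, 44] -> 5
  [33, -46, -23, -43, -17, -29] -> [-33, 46, 23, 43, 17, 29] -> [-33, 46, 23, 43, 17, 29] -> [-33, 17, 23, 29, 43, 46] -> 6
  [-6, -37, -23, 31, 46, 20, 46, -38, 44, -39] -> [6, 37, 23, -31, -46, -20, -46, 38, -44, 39] -> [6, 37, 23, -31, -46, -20, 38, -44, 39] -> [-46, -44, -31, -20, 6, 23, 37, 38, 39] -> 9
  [15, -14, 42, 2, 42, -12, -35, 1, 6] -> [-15, 14, -42, -2, -42, 12, 35, -1, -6] -> [-15, 14, -42, -2, 12, 35, -1, -6] -> [-42, -15, -6, -2, -1, 12, 14, 35] -> 8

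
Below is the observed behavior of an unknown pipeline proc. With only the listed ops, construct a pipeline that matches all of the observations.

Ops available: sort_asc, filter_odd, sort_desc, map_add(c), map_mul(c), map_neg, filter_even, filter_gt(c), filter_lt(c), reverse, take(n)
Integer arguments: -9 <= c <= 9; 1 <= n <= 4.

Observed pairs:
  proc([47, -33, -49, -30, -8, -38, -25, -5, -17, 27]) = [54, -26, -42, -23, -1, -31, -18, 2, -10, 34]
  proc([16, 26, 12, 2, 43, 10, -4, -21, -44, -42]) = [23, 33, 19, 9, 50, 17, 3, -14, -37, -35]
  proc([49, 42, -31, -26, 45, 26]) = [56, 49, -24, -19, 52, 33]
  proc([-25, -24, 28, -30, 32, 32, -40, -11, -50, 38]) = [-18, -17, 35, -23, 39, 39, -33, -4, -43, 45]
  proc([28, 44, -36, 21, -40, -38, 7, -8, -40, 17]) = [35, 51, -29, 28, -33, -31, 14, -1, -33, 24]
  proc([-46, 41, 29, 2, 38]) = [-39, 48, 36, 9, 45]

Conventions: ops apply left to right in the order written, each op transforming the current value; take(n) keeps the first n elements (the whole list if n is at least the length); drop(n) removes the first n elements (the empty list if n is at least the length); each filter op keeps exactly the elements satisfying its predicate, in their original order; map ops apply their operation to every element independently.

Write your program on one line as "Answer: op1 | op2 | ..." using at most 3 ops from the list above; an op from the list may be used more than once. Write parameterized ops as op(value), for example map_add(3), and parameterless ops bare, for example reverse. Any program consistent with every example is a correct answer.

map_add(-1) | map_add(8)

Check, running the answer program on each example:
  [47, -33, -49, -30, -8, -38, -25, -5, -17, 27] -> [46, -34, -50, -31, -9, -39, -26, -6, -18, 26] -> [54, -26, -42, -23, -1, -31, -18, 2, -10, 34]
  [16, 26, 12, 2, 43, 10, -4, -21, -44, -42] -> [15, 25, 11, 1, 42, 9, -5, -22, -45, -43] -> [23, 33, 19, 9, 50, 17, 3, -14, -37, -35]
  [49, 42, -31, -26, 45, 26] -> [48, 41, -32, -27, 44, 25] -> [56, 49, -24, -19, 52, 33]
  [-25, -24, 28, -30, 32, 32, -40, -11, -50, 38] -> [-26, -25, 27, -31, 31, 31, -41, -12, -51, 37] -> [-18, -17, 35, -23, 39, 39, -33, -4, -43, 45]
  [28, 44, -36, 21, -40, -38, 7, -8, -40, 17] -> [27, 43, -37, 20, -41, -39, 6, -9, -41, 16] -> [35, 51, -29, 28, -33, -31, 14, -1, -33, 24]
  [-46, 41, 29, 2, 38] -> [-47, 40, 28, 1, 37] -> [-39, 48, 36, 9, 45]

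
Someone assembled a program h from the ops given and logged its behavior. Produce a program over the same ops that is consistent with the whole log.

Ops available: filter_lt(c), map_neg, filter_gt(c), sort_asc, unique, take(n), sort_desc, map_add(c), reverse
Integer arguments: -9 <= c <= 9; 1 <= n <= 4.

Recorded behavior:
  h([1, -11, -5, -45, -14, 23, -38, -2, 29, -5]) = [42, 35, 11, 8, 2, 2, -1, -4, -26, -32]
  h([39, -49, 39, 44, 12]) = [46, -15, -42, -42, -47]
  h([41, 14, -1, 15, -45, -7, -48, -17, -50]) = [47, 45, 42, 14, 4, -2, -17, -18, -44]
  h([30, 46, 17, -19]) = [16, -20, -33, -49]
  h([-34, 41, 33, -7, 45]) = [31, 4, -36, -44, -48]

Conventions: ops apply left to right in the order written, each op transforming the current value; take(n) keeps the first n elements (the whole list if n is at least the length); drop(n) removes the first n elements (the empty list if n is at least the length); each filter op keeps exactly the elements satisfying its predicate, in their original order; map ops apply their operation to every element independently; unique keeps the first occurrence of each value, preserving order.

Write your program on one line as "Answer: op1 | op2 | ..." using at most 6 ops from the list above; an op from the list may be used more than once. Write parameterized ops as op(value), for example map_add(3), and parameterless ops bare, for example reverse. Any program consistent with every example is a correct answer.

map_add(3) | sort_asc | sort_desc | map_neg | reverse

Check, running the answer program on each example:
  [1, -11, -5, -45, -14, 23, -38, -2, 29, -5] -> [4, -8, -2, -42, -11, 26, -35, 1, 32, -2] -> [-42, -35, -11, -8, -2, -2, 1, 4, 26, 32] -> [32, 26, 4, 1, -2, -2, -8, -11, -35, -42] -> [-32, -26, -4, -1, 2, 2, 8, 11, 35, 42] -> [42, 35, 11, 8, 2, 2, -1, -4, -26, -32]
  [39, -49, 39, 44, 12] -> [42, -46, 42, 47, 15] -> [-46, 15, 42, 42, 47] -> [47, 42, 42, 15, -46] -> [-47, -42, -42, -15, 46] -> [46, -15, -42, -42, -47]
  [41, 14, -1, 15, -45, -7, -48, -17, -50] -> [44, 17, 2, 18, -42, -4, -45, -14, -47] -> [-47, -45, -42, -14, -4, 2, 17, 18, 44] -> [44, 18, 17, 2, -4, -14, -42, -45, -47] -> [-44, -18, -17, -2, 4, 14, 42, 45, 47] -> [47, 45, 42, 14, 4, -2, -17, -18, -44]
  [30, 46, 17, -19] -> [33, 49, 20, -16] -> [-16, 20, 33, 49] -> [49, 33, 20, -16] -> [-49, -33, -20, 16] -> [16, -20, -33, -49]
  [-34, 41, 33, -7, 45] -> [-31, 44, 36, -4, 48] -> [-31, -4, 36, 44, 48] -> [48, 44, 36, -4, -31] -> [-48, -44, -36, 4, 31] -> [31, 4, -36, -44, -48]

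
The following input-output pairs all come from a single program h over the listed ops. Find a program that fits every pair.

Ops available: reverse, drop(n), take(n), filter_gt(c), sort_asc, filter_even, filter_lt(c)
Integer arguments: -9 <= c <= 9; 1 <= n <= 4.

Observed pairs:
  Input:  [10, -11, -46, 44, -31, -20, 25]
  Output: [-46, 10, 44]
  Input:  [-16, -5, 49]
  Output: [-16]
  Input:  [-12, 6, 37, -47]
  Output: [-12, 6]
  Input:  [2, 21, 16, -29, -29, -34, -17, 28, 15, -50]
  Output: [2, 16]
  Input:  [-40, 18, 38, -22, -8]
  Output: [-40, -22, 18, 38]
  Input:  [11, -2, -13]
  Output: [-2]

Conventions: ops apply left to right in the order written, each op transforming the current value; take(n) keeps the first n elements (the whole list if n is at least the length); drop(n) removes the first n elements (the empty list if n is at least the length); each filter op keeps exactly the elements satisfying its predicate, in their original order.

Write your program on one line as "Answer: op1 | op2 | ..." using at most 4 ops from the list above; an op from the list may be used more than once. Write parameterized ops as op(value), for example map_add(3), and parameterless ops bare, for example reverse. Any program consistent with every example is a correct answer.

take(4) | sort_asc | filter_even

Check, running the answer program on each example:
  [10, -11, -46, 44, -31, -20, 25] -> [10, -11, -46, 44] -> [-46, -11, 10, 44] -> [-46, 10, 44]
  [-16, -5, 49] -> [-16, -5, 49] -> [-16, -5, 49] -> [-16]
  [-12, 6, 37, -47] -> [-12, 6, 37, -47] -> [-47, -12, 6, 37] -> [-12, 6]
  [2, 21, 16, -29, -29, -34, -17, 28, 15, -50] -> [2, 21, 16, -29] -> [-29, 2, 16, 21] -> [2, 16]
  [-40, 18, 38, -22, -8] -> [-40, 18, 38, -22] -> [-40, -22, 18, 38] -> [-40, -22, 18, 38]
  [11, -2, -13] -> [11, -2, -13] -> [-13, -2, 11] -> [-2]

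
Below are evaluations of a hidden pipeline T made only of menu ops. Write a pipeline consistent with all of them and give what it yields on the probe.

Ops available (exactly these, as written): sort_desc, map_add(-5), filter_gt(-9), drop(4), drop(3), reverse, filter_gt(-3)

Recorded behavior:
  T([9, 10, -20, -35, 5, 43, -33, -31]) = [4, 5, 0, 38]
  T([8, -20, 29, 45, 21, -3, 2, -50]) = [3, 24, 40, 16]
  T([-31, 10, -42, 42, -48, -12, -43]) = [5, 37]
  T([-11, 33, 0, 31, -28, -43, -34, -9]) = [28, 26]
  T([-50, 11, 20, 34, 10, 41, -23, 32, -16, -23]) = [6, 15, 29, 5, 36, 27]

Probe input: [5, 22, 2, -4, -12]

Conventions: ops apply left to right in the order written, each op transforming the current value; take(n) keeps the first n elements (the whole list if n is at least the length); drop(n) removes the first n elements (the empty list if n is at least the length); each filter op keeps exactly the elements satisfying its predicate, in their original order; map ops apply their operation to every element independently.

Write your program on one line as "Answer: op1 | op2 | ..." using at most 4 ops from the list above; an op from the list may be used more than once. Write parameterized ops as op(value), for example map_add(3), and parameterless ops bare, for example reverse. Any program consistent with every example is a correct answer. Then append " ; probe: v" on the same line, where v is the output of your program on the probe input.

filter_gt(-9) | map_add(-5) | filter_gt(-3) ; probe: [0, 17]

Check, running the answer program on each example:
  [9, 10, -20, -35, 5, 43, -33, -31] -> [9, 10, 5, 43] -> [4, 5, 0, 38] -> [4, 5, 0, 38]
  [8, -20, 29, 45, 21, -3, 2, -50] -> [8, 29, 45, 21, -3, 2] -> [3, 24, 40, 16, -8, -3] -> [3, 24, 40, 16]
  [-31, 10, -42, 42, -48, -12, -43] -> [10, 42] -> [5, 37] -> [5, 37]
  [-11, 33, 0, 31, -28, -43, -34, -9] -> [33, 0, 31] -> [28, -5, 26] -> [28, 26]
  [-50, 11, 20, 34, 10, 41, -23, 32, -16, -23] -> [11, 20, 34, 10, 41, 32] -> [6, 15, 29, 5, 36, 27] -> [6, 15, 29, 5, 36, 27]
  probe: [5, 22, 2, -4, -12] -> [5, 22, 2, -4] -> [0, 17, -3, -9] -> [0, 17]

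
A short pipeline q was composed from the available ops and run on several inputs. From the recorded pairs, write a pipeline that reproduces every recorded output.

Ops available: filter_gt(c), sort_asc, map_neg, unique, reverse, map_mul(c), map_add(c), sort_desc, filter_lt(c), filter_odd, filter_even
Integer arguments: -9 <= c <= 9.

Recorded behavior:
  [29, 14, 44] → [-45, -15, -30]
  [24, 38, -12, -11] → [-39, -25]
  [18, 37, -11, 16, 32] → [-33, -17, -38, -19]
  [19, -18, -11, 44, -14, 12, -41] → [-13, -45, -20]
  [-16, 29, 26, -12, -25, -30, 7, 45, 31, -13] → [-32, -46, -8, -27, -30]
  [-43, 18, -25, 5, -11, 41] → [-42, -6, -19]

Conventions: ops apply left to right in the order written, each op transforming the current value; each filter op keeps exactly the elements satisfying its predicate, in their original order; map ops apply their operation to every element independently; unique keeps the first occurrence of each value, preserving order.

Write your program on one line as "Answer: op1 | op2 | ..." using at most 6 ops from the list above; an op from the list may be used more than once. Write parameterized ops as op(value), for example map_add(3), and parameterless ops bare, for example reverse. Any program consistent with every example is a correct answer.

reverse | map_add(-3) | map_add(4) | map_neg | filter_lt(9)

Check, running the answer program on each example:
  [29, 14, 44] -> [44, 14, 29] -> [41, 11, 26] -> [45, 15, 30] -> [-45, -15, -30] -> [-45, -15, -30]
  [24, 38, -12, -11] -> [-11, -12, 38, 24] -> [-14, -15, 35, 21] -> [-10, -11, 39, 25] -> [10, 11, -39, -25] -> [-39, -25]
  [18, 37, -11, 16, 32] -> [32, 16, -11, 37, 18] -> [29, 13, -14, 34, 15] -> [33, 17, -10, 38, 19] -> [-33, -17, 10, -38, -19] -> [-33, -17, -38, -19]
  [19, -18, -11, 44, -14, 12, -41] -> [-41, 12, -14, 44, -11, -18, 19] -> [-44, 9, -17, 41, -14, -21, 16] -> [-40, 13, -13, 45, -10, -17, 20] -> [40, -13, 13, -45, 10, 17, -20] -> [-13, -45, -20]
  [-16, 29, 26, -12, -25, -30, 7, 45, 31, -13] -> [-13, 31, 45, 7, -30, -25, -12, 26, 29, -16] -> [-16, 28, 42, 4, -33, -28, -15, 23, 26, -19] -> [-12, 32, 46, 8, -29, -24, -11, 27, 30, -15] -> [12, -32, -46, -8, 29, 24, 11, -27, -30, 15] -> [-32, -46, -8, -27, -30]
  [-43, 18, -25, 5, -11, 41] -> [41, -11, 5, -25, 18, -43] -> [38, -14, 2, -28, 15, -46] -> [42, -10, 6, -24, 19, -42] -> [-42, 10, -6, 24, -19, 42] -> [-42, -6, -19]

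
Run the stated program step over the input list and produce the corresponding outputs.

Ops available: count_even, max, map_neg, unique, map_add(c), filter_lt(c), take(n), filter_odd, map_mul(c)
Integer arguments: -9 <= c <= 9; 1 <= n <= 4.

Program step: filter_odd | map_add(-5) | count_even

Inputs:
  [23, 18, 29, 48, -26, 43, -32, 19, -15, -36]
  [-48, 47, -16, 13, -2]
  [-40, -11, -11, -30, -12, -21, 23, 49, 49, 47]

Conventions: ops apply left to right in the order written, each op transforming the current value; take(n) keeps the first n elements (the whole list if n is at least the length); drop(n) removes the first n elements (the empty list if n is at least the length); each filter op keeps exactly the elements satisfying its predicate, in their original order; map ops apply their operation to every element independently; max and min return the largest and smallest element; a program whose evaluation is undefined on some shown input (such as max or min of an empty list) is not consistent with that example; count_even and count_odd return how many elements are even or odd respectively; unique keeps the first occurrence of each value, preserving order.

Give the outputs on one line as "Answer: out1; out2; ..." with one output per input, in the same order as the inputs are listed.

5; 2; 7

Execution, op by op:
  [23, 18, 29, 48, -26, 43, -32, 19, -15, -36] -> [23, 29, 43, 19, -15] -> [18, 24, 38, 14, -20] -> 5
  [-48, 47, -16, 13, -2] -> [47, 13] -> [42, 8] -> 2
  [-40, -11, -11, -30, -12, -21, 23, 49, 49, 47] -> [-11, -11, -21, 23, 49, 49, 47] -> [-16, -16, -26, 18, 44, 44, 42] -> 7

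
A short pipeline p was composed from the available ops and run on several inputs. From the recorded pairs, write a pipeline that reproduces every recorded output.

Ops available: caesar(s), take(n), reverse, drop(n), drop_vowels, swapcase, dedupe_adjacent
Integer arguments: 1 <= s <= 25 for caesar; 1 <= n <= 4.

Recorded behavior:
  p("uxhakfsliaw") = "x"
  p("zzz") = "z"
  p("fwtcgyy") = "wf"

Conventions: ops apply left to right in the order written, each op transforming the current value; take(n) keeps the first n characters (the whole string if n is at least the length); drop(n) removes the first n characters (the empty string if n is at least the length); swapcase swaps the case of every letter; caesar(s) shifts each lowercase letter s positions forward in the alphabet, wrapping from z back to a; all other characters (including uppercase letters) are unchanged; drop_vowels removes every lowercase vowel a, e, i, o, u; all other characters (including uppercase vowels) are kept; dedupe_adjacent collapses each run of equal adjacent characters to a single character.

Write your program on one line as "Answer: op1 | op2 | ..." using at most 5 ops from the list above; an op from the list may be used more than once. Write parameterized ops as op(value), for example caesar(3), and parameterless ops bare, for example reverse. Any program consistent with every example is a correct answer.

take(2) | dedupe_adjacent | drop_vowels | reverse

Check, running the answer program on each example:
  "uxhakfsliaw" -> "ux" -> "ux" -> "x" -> "x"
  "zzz" -> "zz" -> "z" -> "z" -> "z"
  "fwtcgyy" -> "fw" -> "fw" -> "fw" -> "wf"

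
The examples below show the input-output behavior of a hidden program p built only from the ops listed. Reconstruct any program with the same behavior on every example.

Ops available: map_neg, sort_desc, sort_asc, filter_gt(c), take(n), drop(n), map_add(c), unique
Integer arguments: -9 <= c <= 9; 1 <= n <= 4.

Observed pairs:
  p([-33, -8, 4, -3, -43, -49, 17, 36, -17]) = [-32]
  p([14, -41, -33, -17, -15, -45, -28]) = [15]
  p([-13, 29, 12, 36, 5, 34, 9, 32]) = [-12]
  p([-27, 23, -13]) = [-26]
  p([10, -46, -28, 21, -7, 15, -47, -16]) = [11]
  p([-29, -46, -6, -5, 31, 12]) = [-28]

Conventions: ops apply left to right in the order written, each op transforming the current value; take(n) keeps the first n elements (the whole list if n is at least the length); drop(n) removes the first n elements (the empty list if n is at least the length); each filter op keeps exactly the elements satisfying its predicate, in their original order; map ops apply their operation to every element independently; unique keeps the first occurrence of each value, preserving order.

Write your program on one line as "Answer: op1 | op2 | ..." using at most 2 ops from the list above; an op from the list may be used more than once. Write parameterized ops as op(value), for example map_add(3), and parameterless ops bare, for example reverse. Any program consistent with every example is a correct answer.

map_add(1) | take(1)

Check, running the answer program on each example:
  [-33, -8, 4, -3, -43, -49, 17, 36, -17] -> [-32, -7, 5, -2, -42, -48, 18, 37, -16] -> [-32]
  [14, -41, -33, -17, -15, -45, -28] -> [15, -40, -32, -16, -14, -44, -27] -> [15]
  [-13, 29, 12, 36, 5, 34, 9, 32] -> [-12, 30, 13, 37, 6, 35, 10, 33] -> [-12]
  [-27, 23, -13] -> [-26, 24, -12] -> [-26]
  [10, -46, -28, 21, -7, 15, -47, -16] -> [11, -45, -27, 22, -6, 16, -46, -15] -> [11]
  [-29, -46, -6, -5, 31, 12] -> [-28, -45, -5, -4, 32, 13] -> [-28]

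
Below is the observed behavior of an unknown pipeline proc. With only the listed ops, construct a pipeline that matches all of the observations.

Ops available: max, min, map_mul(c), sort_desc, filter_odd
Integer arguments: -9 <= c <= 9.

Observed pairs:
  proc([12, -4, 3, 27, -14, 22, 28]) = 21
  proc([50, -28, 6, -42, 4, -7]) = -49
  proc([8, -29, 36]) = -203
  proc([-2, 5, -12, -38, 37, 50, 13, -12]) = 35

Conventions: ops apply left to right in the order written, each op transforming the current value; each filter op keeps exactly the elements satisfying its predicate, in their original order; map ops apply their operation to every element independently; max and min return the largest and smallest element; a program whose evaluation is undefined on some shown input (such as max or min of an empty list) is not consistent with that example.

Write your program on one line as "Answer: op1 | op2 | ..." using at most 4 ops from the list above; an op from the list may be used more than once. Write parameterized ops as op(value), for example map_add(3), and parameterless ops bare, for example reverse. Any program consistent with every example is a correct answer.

filter_odd | map_mul(7) | sort_desc | min

Check, running the answer program on each example:
  [12, -4, 3, 27, -14, 22, 28] -> [3, 27] -> [21, 189] -> [189, 21] -> 21
  [50, -28, 6, -42, 4, -7] -> [-7] -> [-49] -> [-49] -> -49
  [8, -29, 36] -> [-29] -> [-203] -> [-203] -> -203
  [-2, 5, -12, -38, 37, 50, 13, -12] -> [5, 37, 13] -> [35, 259, 91] -> [259, 91, 35] -> 35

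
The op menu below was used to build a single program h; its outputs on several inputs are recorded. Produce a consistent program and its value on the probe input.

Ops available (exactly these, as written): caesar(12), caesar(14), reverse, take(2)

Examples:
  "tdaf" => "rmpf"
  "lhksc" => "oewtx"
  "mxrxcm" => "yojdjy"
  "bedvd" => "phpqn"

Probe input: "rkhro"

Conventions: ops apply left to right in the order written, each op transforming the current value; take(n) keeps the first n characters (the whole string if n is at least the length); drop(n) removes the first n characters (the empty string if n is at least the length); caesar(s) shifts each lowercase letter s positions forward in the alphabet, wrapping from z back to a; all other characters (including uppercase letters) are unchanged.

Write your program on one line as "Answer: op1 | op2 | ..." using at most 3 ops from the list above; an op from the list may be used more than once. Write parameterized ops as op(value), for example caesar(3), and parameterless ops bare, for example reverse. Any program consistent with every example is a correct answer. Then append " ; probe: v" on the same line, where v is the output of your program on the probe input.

caesar(12) | reverse ; probe: "adtwd"

Check, running the answer program on each example:
  "tdaf" -> "fpmr" -> "rmpf"
  "lhksc" -> "xtweo" -> "oewtx"
  "mxrxcm" -> "yjdjoy" -> "yojdjy"
  "bedvd" -> "nqphp" -> "phpqn"
  probe: "rkhro" -> "dwtda" -> "adtwd"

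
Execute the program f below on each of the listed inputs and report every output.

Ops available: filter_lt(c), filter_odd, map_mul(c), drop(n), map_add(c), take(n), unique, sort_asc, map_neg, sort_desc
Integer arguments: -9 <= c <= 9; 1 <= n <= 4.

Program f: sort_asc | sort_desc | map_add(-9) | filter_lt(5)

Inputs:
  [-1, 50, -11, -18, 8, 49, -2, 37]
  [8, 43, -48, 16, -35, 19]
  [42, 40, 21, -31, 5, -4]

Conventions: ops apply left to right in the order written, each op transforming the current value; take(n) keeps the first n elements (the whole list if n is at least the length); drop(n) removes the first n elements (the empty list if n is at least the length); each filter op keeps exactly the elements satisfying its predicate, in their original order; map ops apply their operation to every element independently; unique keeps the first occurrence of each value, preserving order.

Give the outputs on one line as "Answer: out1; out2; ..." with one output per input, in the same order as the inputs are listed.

[-1, -10, -11, -20, -27]; [-1, -44, -57]; [-4, -13, -40]

Execution, op by op:
  [-1, 50, -11, -18, 8, 49, -2, 37] -> [-18, -11, -2, -1, 8, 37, 49, 50] -> [50, 49, 37, 8, -1, -2, -11, -18] -> [41, 40, 28, -1, -10, -11, -20, -27] -> [-1, -10, -11, -20, -27]
  [8, 43, -48, 16, -35, 19] -> [-48, -35, 8, 16, 19, 43] -> [43, 19, 16, 8, -35, -48] -> [34, 10, 7, -1, -44, -57] -> [-1, -44, -57]
  [42, 40, 21, -31, 5, -4] -> [-31, -4, 5, 21, 40, 42] -> [42, 40, 21, 5, -4, -31] -> [33, 31, 12, -4, -13, -40] -> [-4, -13, -40]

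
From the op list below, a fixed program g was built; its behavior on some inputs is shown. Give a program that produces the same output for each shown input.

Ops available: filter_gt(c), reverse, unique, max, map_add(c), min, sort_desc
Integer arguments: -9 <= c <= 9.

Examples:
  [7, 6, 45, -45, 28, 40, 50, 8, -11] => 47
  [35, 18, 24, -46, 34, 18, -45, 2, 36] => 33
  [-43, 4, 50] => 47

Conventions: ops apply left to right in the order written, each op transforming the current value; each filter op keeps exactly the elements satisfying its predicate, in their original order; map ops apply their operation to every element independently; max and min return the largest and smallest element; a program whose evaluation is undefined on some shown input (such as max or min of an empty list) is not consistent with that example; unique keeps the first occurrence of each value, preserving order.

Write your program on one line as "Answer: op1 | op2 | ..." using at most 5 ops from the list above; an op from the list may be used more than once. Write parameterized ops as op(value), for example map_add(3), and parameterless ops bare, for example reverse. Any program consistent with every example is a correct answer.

filter_gt(3) | sort_desc | reverse | map_add(-3) | max

Check, running the answer program on each example:
  [7, 6, 45, -45, 28, 40, 50, 8, -11] -> [7, 6, 45, 28, 40, 50, 8] -> [50, 45, 40, 28, 8, 7, 6] -> [6, 7, 8, 28, 40, 45, 50] -> [3, 4, 5, 25, 37, 42, 47] -> 47
  [35, 18, 24, -46, 34, 18, -45, 2, 36] -> [35, 18, 24, 34, 18, 36] -> [36, 35, 34, 24, 18, 18] -> [18, 18, 24, 34, 35, 36] -> [15, 15, 21, 31, 32, 33] -> 33
  [-43, 4, 50] -> [4, 50] -> [50, 4] -> [4, 50] -> [1, 47] -> 47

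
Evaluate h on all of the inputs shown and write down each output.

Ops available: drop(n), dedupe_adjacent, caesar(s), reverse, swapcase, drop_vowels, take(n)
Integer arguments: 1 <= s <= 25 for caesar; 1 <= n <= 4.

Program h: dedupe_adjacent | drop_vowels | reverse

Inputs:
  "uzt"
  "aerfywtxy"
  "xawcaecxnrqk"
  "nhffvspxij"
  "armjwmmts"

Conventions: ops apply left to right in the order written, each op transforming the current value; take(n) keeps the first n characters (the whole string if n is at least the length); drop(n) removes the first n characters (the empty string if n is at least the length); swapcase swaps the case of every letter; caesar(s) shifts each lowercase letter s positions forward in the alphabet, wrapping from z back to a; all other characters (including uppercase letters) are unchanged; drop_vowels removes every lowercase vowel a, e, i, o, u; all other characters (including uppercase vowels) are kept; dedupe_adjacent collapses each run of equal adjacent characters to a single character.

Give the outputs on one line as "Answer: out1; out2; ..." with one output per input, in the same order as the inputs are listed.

Execution, op by op:
  "uzt" -> "uzt" -> "zt" -> "tz"
  "aerfywtxy" -> "aerfywtxy" -> "rfywtxy" -> "yxtwyfr"
  "xawcaecxnrqk" -> "xawcaecxnrqk" -> "xwccxnrqk" -> "kqrnxccwx"
  "nhffvspxij" -> "nhfvspxij" -> "nhfvspxj" -> "jxpsvfhn"
  "armjwmmts" -> "armjwmts" -> "rmjwmts" -> "stmwjmr"

"tz"; "yxtwyfr"; "kqrnxccwx"; "jxpsvfhn"; "stmwjmr"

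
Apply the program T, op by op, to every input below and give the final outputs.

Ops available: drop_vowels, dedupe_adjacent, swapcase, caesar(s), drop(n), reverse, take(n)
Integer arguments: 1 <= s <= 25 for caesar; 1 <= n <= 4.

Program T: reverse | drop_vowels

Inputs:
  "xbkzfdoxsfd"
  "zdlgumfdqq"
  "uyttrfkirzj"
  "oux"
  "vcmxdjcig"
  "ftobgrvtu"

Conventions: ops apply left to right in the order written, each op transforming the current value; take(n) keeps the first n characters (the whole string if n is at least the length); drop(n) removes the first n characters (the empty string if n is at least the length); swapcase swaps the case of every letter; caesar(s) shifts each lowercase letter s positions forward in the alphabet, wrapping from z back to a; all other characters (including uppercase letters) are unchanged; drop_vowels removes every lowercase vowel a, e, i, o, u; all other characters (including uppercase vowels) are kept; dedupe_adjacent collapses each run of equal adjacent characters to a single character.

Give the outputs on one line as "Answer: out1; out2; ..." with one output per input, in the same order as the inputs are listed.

"dfsxdfzkbx"; "qqdfmgldz"; "jzrkfrtty"; "x"; "gcjdxmcv"; "tvrgbtf"

Execution, op by op:
  "xbkzfdoxsfd" -> "dfsxodfzkbx" -> "dfsxdfzkbx"
  "zdlgumfdqq" -> "qqdfmugldz" -> "qqdfmgldz"
  "uyttrfkirzj" -> "jzrikfrttyu" -> "jzrkfrtty"
  "oux" -> "xuo" -> "x"
  "vcmxdjcig" -> "gicjdxmcv" -> "gcjdxmcv"
  "ftobgrvtu" -> "utvrgbotf" -> "tvrgbtf"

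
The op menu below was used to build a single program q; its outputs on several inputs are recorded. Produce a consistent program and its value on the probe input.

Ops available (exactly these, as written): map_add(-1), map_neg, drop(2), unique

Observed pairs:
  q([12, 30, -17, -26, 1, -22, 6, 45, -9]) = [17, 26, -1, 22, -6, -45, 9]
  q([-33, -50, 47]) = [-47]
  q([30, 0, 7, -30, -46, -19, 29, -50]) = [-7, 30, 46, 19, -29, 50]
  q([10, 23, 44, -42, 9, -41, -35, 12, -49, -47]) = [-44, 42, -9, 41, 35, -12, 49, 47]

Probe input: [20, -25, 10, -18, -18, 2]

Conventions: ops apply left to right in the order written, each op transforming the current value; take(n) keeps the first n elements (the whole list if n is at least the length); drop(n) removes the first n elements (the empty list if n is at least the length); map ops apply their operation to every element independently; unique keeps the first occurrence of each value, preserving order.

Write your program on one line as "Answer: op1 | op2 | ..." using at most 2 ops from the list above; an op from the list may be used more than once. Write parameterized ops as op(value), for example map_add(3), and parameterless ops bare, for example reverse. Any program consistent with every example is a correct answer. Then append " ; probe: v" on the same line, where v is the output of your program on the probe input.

map_neg | drop(2) ; probe: [-10, 18, 18, -2]

Check, running the answer program on each example:
  [12, 30, -17, -26, 1, -22, 6, 45, -9] -> [-12, -30, 17, 26, -1, 22, -6, -45, 9] -> [17, 26, -1, 22, -6, -45, 9]
  [-33, -50, 47] -> [33, 50, -47] -> [-47]
  [30, 0, 7, -30, -46, -19, 29, -50] -> [-30, 0, -7, 30, 46, 19, -29, 50] -> [-7, 30, 46, 19, -29, 50]
  [10, 23, 44, -42, 9, -41, -35, 12, -49, -47] -> [-10, -23, -44, 42, -9, 41, 35, -12, 49, 47] -> [-44, 42, -9, 41, 35, -12, 49, 47]
  probe: [20, -25, 10, -18, -18, 2] -> [-20, 25, -10, 18, 18, -2] -> [-10, 18, 18, -2]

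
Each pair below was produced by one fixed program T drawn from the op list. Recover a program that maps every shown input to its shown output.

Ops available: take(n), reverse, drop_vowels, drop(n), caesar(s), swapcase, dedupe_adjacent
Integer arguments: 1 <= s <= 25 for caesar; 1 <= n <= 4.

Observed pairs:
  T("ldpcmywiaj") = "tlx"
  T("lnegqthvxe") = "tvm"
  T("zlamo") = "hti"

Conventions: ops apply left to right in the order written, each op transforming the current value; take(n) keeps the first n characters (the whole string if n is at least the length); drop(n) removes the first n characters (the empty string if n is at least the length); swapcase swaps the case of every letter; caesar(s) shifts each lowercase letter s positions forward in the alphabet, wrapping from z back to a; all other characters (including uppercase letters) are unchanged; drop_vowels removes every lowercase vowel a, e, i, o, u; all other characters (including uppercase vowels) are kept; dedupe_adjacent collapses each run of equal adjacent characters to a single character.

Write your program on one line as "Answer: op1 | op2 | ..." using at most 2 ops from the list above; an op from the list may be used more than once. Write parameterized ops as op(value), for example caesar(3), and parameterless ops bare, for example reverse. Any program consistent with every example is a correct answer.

caesar(8) | take(3)

Check, running the answer program on each example:
  "ldpcmywiaj" -> "tlxkugeqir" -> "tlx"
  "lnegqthvxe" -> "tvmoybpdfm" -> "tvm"
  "zlamo" -> "htiuw" -> "hti"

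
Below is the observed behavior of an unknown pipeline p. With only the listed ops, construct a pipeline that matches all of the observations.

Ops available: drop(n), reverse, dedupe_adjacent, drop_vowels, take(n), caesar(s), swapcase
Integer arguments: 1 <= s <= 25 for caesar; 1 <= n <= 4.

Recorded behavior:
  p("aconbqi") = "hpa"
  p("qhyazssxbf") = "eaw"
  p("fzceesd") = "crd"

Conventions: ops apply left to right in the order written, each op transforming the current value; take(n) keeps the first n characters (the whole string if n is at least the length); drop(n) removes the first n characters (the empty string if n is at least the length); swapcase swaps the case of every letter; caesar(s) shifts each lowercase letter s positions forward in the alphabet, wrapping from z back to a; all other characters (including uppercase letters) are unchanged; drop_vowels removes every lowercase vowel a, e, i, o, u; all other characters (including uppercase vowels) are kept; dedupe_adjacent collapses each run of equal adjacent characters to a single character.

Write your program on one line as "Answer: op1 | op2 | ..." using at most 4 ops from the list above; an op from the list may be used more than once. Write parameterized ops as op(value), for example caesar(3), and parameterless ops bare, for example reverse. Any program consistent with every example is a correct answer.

reverse | take(3) | caesar(25)

Check, running the answer program on each example:
  "aconbqi" -> "iqbnoca" -> "iqb" -> "hpa"
  "qhyazssxbf" -> "fbxsszayhq" -> "fbx" -> "eaw"
  "fzceesd" -> "dseeczf" -> "dse" -> "crd"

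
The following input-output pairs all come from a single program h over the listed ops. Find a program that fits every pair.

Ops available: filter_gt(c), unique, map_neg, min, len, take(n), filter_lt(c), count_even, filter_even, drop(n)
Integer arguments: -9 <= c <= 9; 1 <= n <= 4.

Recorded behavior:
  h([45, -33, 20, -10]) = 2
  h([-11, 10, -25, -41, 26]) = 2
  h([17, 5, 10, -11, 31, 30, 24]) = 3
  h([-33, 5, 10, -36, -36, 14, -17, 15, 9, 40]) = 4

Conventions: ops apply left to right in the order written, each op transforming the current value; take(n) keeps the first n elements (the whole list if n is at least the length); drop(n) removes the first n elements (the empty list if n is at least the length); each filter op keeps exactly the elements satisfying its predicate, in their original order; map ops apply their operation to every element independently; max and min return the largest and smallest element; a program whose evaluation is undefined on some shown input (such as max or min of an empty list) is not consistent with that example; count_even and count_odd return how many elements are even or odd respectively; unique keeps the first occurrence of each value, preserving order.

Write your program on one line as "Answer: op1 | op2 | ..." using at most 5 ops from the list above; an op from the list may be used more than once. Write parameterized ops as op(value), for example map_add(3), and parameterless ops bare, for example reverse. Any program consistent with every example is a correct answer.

map_neg | filter_even | unique | count_even

Check, running the answer program on each example:
  [45, -33, 20, -10] -> [-45, 33, -20, 10] -> [-20, 10] -> [-20, 10] -> 2
  [-11, 10, -25, -41, 26] -> [11, -10, 25, 41, -26] -> [-10, -26] -> [-10, -26] -> 2
  [17, 5, 10, -11, 31, 30, 24] -> [-17, -5, -10, 11, -31, -30, -24] -> [-10, -30, -24] -> [-10, -30, -24] -> 3
  [-33, 5, 10, -36, -36, 14, -17, 15, 9, 40] -> [33, -5, -10, 36, 36, -14, 17, -15, -9, -40] -> [-10, 36, 36, -14, -40] -> [-10, 36, -14, -40] -> 4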